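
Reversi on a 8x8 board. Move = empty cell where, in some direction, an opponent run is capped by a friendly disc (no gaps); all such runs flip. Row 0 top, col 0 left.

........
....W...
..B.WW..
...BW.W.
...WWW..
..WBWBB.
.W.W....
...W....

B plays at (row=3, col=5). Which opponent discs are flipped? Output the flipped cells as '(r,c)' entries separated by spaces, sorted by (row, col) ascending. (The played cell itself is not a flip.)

Answer: (3,4) (4,4) (4,5)

Derivation:
Dir NW: opp run (2,4), next='.' -> no flip
Dir N: opp run (2,5), next='.' -> no flip
Dir NE: first cell '.' (not opp) -> no flip
Dir W: opp run (3,4) capped by B -> flip
Dir E: opp run (3,6), next='.' -> no flip
Dir SW: opp run (4,4) capped by B -> flip
Dir S: opp run (4,5) capped by B -> flip
Dir SE: first cell '.' (not opp) -> no flip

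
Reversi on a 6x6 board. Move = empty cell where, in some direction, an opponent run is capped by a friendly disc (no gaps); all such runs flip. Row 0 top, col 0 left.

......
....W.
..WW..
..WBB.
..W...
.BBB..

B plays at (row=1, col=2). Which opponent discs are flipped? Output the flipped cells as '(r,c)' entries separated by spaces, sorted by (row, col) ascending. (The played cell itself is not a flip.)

Answer: (2,2) (2,3) (3,2) (4,2)

Derivation:
Dir NW: first cell '.' (not opp) -> no flip
Dir N: first cell '.' (not opp) -> no flip
Dir NE: first cell '.' (not opp) -> no flip
Dir W: first cell '.' (not opp) -> no flip
Dir E: first cell '.' (not opp) -> no flip
Dir SW: first cell '.' (not opp) -> no flip
Dir S: opp run (2,2) (3,2) (4,2) capped by B -> flip
Dir SE: opp run (2,3) capped by B -> flip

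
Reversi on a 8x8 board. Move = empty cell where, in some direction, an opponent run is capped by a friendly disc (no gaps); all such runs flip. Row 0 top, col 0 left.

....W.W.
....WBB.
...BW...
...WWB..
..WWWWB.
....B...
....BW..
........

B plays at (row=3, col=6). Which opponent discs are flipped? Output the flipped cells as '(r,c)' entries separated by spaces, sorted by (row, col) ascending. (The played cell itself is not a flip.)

Dir NW: first cell '.' (not opp) -> no flip
Dir N: first cell '.' (not opp) -> no flip
Dir NE: first cell '.' (not opp) -> no flip
Dir W: first cell 'B' (not opp) -> no flip
Dir E: first cell '.' (not opp) -> no flip
Dir SW: opp run (4,5) capped by B -> flip
Dir S: first cell 'B' (not opp) -> no flip
Dir SE: first cell '.' (not opp) -> no flip

Answer: (4,5)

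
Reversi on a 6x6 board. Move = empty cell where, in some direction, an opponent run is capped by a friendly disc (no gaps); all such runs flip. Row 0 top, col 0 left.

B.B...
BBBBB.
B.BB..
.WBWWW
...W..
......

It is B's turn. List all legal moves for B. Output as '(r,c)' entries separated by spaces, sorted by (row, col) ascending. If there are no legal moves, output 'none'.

Answer: (3,0) (4,0) (4,2) (4,4) (4,5) (5,3) (5,4)

Derivation:
(2,1): no bracket -> illegal
(2,4): no bracket -> illegal
(2,5): no bracket -> illegal
(3,0): flips 1 -> legal
(4,0): flips 1 -> legal
(4,1): no bracket -> illegal
(4,2): flips 1 -> legal
(4,4): flips 1 -> legal
(4,5): flips 1 -> legal
(5,2): no bracket -> illegal
(5,3): flips 2 -> legal
(5,4): flips 1 -> legal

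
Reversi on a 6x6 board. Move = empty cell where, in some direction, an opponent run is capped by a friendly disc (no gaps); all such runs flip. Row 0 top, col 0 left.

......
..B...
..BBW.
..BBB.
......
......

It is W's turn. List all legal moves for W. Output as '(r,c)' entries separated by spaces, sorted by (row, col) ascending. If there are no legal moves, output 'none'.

(0,1): no bracket -> illegal
(0,2): no bracket -> illegal
(0,3): no bracket -> illegal
(1,1): no bracket -> illegal
(1,3): no bracket -> illegal
(1,4): no bracket -> illegal
(2,1): flips 2 -> legal
(2,5): no bracket -> illegal
(3,1): no bracket -> illegal
(3,5): no bracket -> illegal
(4,1): no bracket -> illegal
(4,2): flips 1 -> legal
(4,3): no bracket -> illegal
(4,4): flips 1 -> legal
(4,5): no bracket -> illegal

Answer: (2,1) (4,2) (4,4)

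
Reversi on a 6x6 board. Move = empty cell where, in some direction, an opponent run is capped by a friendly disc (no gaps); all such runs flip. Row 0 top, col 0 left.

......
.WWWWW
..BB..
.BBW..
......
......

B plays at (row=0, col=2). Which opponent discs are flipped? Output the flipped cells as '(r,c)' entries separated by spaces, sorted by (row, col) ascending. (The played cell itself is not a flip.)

Answer: (1,2)

Derivation:
Dir NW: edge -> no flip
Dir N: edge -> no flip
Dir NE: edge -> no flip
Dir W: first cell '.' (not opp) -> no flip
Dir E: first cell '.' (not opp) -> no flip
Dir SW: opp run (1,1), next='.' -> no flip
Dir S: opp run (1,2) capped by B -> flip
Dir SE: opp run (1,3), next='.' -> no flip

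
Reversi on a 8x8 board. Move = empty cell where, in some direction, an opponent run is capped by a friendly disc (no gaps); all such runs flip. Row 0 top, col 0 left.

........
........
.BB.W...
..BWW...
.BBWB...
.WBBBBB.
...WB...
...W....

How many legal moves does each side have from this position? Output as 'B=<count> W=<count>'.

Answer: B=11 W=12

Derivation:
-- B to move --
(1,3): no bracket -> illegal
(1,4): flips 2 -> legal
(1,5): flips 2 -> legal
(2,3): flips 2 -> legal
(2,5): flips 2 -> legal
(3,5): flips 2 -> legal
(4,0): no bracket -> illegal
(4,5): no bracket -> illegal
(5,0): flips 1 -> legal
(6,0): flips 1 -> legal
(6,1): flips 1 -> legal
(6,2): flips 1 -> legal
(7,2): flips 1 -> legal
(7,4): flips 1 -> legal
B mobility = 11
-- W to move --
(1,0): flips 2 -> legal
(1,1): flips 1 -> legal
(1,2): no bracket -> illegal
(1,3): no bracket -> illegal
(2,0): no bracket -> illegal
(2,3): no bracket -> illegal
(3,0): flips 2 -> legal
(3,1): flips 2 -> legal
(3,5): no bracket -> illegal
(4,0): flips 2 -> legal
(4,5): flips 2 -> legal
(4,6): flips 2 -> legal
(4,7): no bracket -> illegal
(5,0): no bracket -> illegal
(5,7): flips 5 -> legal
(6,1): flips 1 -> legal
(6,2): no bracket -> illegal
(6,5): flips 2 -> legal
(6,6): flips 2 -> legal
(6,7): no bracket -> illegal
(7,4): flips 3 -> legal
(7,5): no bracket -> illegal
W mobility = 12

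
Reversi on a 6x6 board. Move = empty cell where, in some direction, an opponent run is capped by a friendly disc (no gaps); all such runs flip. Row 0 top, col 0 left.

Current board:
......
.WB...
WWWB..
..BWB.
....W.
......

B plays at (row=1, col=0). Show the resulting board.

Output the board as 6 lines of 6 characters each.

Place B at (1,0); scan 8 dirs for brackets.
Dir NW: edge -> no flip
Dir N: first cell '.' (not opp) -> no flip
Dir NE: first cell '.' (not opp) -> no flip
Dir W: edge -> no flip
Dir E: opp run (1,1) capped by B -> flip
Dir SW: edge -> no flip
Dir S: opp run (2,0), next='.' -> no flip
Dir SE: opp run (2,1) capped by B -> flip
All flips: (1,1) (2,1)

Answer: ......
BBB...
WBWB..
..BWB.
....W.
......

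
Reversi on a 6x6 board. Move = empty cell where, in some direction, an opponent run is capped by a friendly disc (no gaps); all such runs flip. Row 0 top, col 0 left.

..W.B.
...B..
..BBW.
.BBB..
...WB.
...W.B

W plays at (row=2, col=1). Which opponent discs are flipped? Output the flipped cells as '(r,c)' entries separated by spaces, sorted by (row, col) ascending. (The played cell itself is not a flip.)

Answer: (2,2) (2,3) (3,2)

Derivation:
Dir NW: first cell '.' (not opp) -> no flip
Dir N: first cell '.' (not opp) -> no flip
Dir NE: first cell '.' (not opp) -> no flip
Dir W: first cell '.' (not opp) -> no flip
Dir E: opp run (2,2) (2,3) capped by W -> flip
Dir SW: first cell '.' (not opp) -> no flip
Dir S: opp run (3,1), next='.' -> no flip
Dir SE: opp run (3,2) capped by W -> flip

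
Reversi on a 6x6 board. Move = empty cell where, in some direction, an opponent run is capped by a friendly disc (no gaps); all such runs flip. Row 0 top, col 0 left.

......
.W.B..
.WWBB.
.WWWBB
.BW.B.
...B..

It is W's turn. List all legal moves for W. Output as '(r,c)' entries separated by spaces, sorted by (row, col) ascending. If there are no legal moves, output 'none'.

(0,2): no bracket -> illegal
(0,3): flips 2 -> legal
(0,4): flips 1 -> legal
(1,2): no bracket -> illegal
(1,4): flips 1 -> legal
(1,5): flips 1 -> legal
(2,5): flips 2 -> legal
(3,0): no bracket -> illegal
(4,0): flips 1 -> legal
(4,3): no bracket -> illegal
(4,5): no bracket -> illegal
(5,0): flips 1 -> legal
(5,1): flips 1 -> legal
(5,2): no bracket -> illegal
(5,4): no bracket -> illegal
(5,5): flips 1 -> legal

Answer: (0,3) (0,4) (1,4) (1,5) (2,5) (4,0) (5,0) (5,1) (5,5)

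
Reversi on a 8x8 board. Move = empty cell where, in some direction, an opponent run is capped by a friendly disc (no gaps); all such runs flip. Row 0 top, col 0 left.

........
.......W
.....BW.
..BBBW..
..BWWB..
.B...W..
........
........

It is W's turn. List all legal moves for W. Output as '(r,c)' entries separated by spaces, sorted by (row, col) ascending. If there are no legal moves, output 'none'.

Answer: (1,5) (1,6) (2,1) (2,2) (2,3) (2,4) (3,1) (4,1) (4,6)

Derivation:
(1,4): no bracket -> illegal
(1,5): flips 1 -> legal
(1,6): flips 2 -> legal
(2,1): flips 1 -> legal
(2,2): flips 1 -> legal
(2,3): flips 1 -> legal
(2,4): flips 2 -> legal
(3,1): flips 3 -> legal
(3,6): no bracket -> illegal
(4,0): no bracket -> illegal
(4,1): flips 1 -> legal
(4,6): flips 1 -> legal
(5,0): no bracket -> illegal
(5,2): no bracket -> illegal
(5,3): no bracket -> illegal
(5,4): no bracket -> illegal
(5,6): no bracket -> illegal
(6,0): no bracket -> illegal
(6,1): no bracket -> illegal
(6,2): no bracket -> illegal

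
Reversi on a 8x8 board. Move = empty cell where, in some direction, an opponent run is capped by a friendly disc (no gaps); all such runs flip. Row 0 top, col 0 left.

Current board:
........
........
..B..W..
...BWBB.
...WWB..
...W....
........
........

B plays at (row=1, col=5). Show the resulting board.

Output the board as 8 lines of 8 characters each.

Place B at (1,5); scan 8 dirs for brackets.
Dir NW: first cell '.' (not opp) -> no flip
Dir N: first cell '.' (not opp) -> no flip
Dir NE: first cell '.' (not opp) -> no flip
Dir W: first cell '.' (not opp) -> no flip
Dir E: first cell '.' (not opp) -> no flip
Dir SW: first cell '.' (not opp) -> no flip
Dir S: opp run (2,5) capped by B -> flip
Dir SE: first cell '.' (not opp) -> no flip
All flips: (2,5)

Answer: ........
.....B..
..B..B..
...BWBB.
...WWB..
...W....
........
........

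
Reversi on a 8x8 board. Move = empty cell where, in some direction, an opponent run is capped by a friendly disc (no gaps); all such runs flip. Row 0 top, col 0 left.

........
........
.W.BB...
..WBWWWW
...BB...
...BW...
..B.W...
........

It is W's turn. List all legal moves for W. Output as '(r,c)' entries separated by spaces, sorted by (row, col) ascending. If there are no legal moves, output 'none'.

Answer: (1,2) (1,3) (1,4) (4,2) (5,2) (7,1)

Derivation:
(1,2): flips 1 -> legal
(1,3): flips 1 -> legal
(1,4): flips 2 -> legal
(1,5): no bracket -> illegal
(2,2): no bracket -> illegal
(2,5): no bracket -> illegal
(4,2): flips 1 -> legal
(4,5): no bracket -> illegal
(5,1): no bracket -> illegal
(5,2): flips 2 -> legal
(5,5): no bracket -> illegal
(6,1): no bracket -> illegal
(6,3): no bracket -> illegal
(7,1): flips 3 -> legal
(7,2): no bracket -> illegal
(7,3): no bracket -> illegal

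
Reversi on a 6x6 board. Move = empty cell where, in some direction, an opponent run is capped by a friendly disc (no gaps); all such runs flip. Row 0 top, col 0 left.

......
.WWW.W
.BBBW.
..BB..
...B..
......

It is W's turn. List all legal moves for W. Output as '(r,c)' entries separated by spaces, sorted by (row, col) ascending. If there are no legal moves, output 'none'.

(1,0): no bracket -> illegal
(1,4): no bracket -> illegal
(2,0): flips 3 -> legal
(3,0): flips 1 -> legal
(3,1): flips 2 -> legal
(3,4): flips 1 -> legal
(4,1): no bracket -> illegal
(4,2): flips 3 -> legal
(4,4): flips 2 -> legal
(5,2): no bracket -> illegal
(5,3): flips 3 -> legal
(5,4): no bracket -> illegal

Answer: (2,0) (3,0) (3,1) (3,4) (4,2) (4,4) (5,3)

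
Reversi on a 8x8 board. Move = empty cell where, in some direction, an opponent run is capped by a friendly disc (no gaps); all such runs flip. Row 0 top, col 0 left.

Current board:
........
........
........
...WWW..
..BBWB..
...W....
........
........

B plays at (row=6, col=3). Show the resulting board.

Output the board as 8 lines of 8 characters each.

Answer: ........
........
........
...WWW..
..BBWB..
...B....
...B....
........

Derivation:
Place B at (6,3); scan 8 dirs for brackets.
Dir NW: first cell '.' (not opp) -> no flip
Dir N: opp run (5,3) capped by B -> flip
Dir NE: first cell '.' (not opp) -> no flip
Dir W: first cell '.' (not opp) -> no flip
Dir E: first cell '.' (not opp) -> no flip
Dir SW: first cell '.' (not opp) -> no flip
Dir S: first cell '.' (not opp) -> no flip
Dir SE: first cell '.' (not opp) -> no flip
All flips: (5,3)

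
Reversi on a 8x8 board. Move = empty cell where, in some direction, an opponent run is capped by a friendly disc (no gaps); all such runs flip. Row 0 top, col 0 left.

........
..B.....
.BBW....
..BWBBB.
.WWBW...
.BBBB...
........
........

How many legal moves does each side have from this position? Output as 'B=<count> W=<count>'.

-- B to move --
(1,3): flips 2 -> legal
(1,4): flips 1 -> legal
(2,4): flips 3 -> legal
(3,0): flips 1 -> legal
(3,1): flips 2 -> legal
(4,0): flips 2 -> legal
(4,5): flips 1 -> legal
(5,0): flips 1 -> legal
(5,5): flips 2 -> legal
B mobility = 9
-- W to move --
(0,1): flips 1 -> legal
(0,2): flips 3 -> legal
(0,3): no bracket -> illegal
(1,0): no bracket -> illegal
(1,1): flips 1 -> legal
(1,3): no bracket -> illegal
(2,0): flips 2 -> legal
(2,4): flips 1 -> legal
(2,5): no bracket -> illegal
(2,6): flips 1 -> legal
(2,7): no bracket -> illegal
(3,0): no bracket -> illegal
(3,1): flips 1 -> legal
(3,7): flips 3 -> legal
(4,0): no bracket -> illegal
(4,5): flips 1 -> legal
(4,6): no bracket -> illegal
(4,7): no bracket -> illegal
(5,0): no bracket -> illegal
(5,5): no bracket -> illegal
(6,0): flips 1 -> legal
(6,1): flips 1 -> legal
(6,2): flips 2 -> legal
(6,3): flips 3 -> legal
(6,4): flips 2 -> legal
(6,5): no bracket -> illegal
W mobility = 14

Answer: B=9 W=14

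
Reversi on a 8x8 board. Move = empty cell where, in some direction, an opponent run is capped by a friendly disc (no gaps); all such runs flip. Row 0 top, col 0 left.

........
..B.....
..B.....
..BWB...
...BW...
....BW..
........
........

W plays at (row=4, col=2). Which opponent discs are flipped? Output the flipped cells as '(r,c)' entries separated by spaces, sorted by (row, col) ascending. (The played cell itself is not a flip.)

Answer: (4,3)

Derivation:
Dir NW: first cell '.' (not opp) -> no flip
Dir N: opp run (3,2) (2,2) (1,2), next='.' -> no flip
Dir NE: first cell 'W' (not opp) -> no flip
Dir W: first cell '.' (not opp) -> no flip
Dir E: opp run (4,3) capped by W -> flip
Dir SW: first cell '.' (not opp) -> no flip
Dir S: first cell '.' (not opp) -> no flip
Dir SE: first cell '.' (not opp) -> no flip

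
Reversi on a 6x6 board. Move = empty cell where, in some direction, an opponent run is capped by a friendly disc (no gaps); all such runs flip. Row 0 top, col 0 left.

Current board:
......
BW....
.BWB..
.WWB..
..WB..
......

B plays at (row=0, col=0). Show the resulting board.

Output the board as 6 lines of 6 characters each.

Answer: B.....
BB....
.BBB..
.WWB..
..WB..
......

Derivation:
Place B at (0,0); scan 8 dirs for brackets.
Dir NW: edge -> no flip
Dir N: edge -> no flip
Dir NE: edge -> no flip
Dir W: edge -> no flip
Dir E: first cell '.' (not opp) -> no flip
Dir SW: edge -> no flip
Dir S: first cell 'B' (not opp) -> no flip
Dir SE: opp run (1,1) (2,2) capped by B -> flip
All flips: (1,1) (2,2)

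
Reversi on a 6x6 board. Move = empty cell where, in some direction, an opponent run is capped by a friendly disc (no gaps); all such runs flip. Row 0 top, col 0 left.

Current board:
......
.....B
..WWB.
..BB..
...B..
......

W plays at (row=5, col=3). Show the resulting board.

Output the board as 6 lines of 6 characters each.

Answer: ......
.....B
..WWB.
..BW..
...W..
...W..

Derivation:
Place W at (5,3); scan 8 dirs for brackets.
Dir NW: first cell '.' (not opp) -> no flip
Dir N: opp run (4,3) (3,3) capped by W -> flip
Dir NE: first cell '.' (not opp) -> no flip
Dir W: first cell '.' (not opp) -> no flip
Dir E: first cell '.' (not opp) -> no flip
Dir SW: edge -> no flip
Dir S: edge -> no flip
Dir SE: edge -> no flip
All flips: (3,3) (4,3)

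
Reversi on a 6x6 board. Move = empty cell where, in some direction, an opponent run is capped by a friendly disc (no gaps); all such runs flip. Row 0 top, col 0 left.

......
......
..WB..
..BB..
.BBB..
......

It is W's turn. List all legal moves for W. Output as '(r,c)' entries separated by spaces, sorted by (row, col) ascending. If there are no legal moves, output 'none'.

Answer: (2,4) (4,4) (5,2)

Derivation:
(1,2): no bracket -> illegal
(1,3): no bracket -> illegal
(1,4): no bracket -> illegal
(2,1): no bracket -> illegal
(2,4): flips 1 -> legal
(3,0): no bracket -> illegal
(3,1): no bracket -> illegal
(3,4): no bracket -> illegal
(4,0): no bracket -> illegal
(4,4): flips 1 -> legal
(5,0): no bracket -> illegal
(5,1): no bracket -> illegal
(5,2): flips 2 -> legal
(5,3): no bracket -> illegal
(5,4): no bracket -> illegal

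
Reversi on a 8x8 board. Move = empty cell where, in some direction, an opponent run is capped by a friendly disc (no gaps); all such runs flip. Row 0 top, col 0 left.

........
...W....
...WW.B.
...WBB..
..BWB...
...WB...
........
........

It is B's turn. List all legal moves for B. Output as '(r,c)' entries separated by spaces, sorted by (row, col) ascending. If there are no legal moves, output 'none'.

(0,2): flips 2 -> legal
(0,3): no bracket -> illegal
(0,4): no bracket -> illegal
(1,2): flips 1 -> legal
(1,4): flips 1 -> legal
(1,5): flips 2 -> legal
(2,2): flips 1 -> legal
(2,5): no bracket -> illegal
(3,2): flips 2 -> legal
(5,2): flips 2 -> legal
(6,2): flips 1 -> legal
(6,3): no bracket -> illegal
(6,4): flips 1 -> legal

Answer: (0,2) (1,2) (1,4) (1,5) (2,2) (3,2) (5,2) (6,2) (6,4)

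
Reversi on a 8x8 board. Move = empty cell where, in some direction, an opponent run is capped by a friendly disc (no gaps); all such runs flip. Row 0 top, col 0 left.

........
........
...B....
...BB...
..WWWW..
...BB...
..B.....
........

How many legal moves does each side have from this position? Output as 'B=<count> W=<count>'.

Answer: B=8 W=9

Derivation:
-- B to move --
(3,1): flips 1 -> legal
(3,2): flips 1 -> legal
(3,5): flips 1 -> legal
(3,6): flips 1 -> legal
(4,1): no bracket -> illegal
(4,6): no bracket -> illegal
(5,1): flips 1 -> legal
(5,2): flips 1 -> legal
(5,5): flips 1 -> legal
(5,6): flips 1 -> legal
B mobility = 8
-- W to move --
(1,2): flips 2 -> legal
(1,3): flips 2 -> legal
(1,4): no bracket -> illegal
(2,2): flips 1 -> legal
(2,4): flips 2 -> legal
(2,5): flips 1 -> legal
(3,2): no bracket -> illegal
(3,5): no bracket -> illegal
(5,1): no bracket -> illegal
(5,2): no bracket -> illegal
(5,5): no bracket -> illegal
(6,1): no bracket -> illegal
(6,3): flips 2 -> legal
(6,4): flips 2 -> legal
(6,5): flips 1 -> legal
(7,1): flips 2 -> legal
(7,2): no bracket -> illegal
(7,3): no bracket -> illegal
W mobility = 9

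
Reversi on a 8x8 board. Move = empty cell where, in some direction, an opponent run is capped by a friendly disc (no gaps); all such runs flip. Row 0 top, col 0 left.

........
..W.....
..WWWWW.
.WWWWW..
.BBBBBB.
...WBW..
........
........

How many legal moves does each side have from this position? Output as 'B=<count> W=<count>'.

-- B to move --
(0,1): flips 3 -> legal
(0,2): flips 3 -> legal
(0,3): no bracket -> illegal
(1,1): flips 2 -> legal
(1,3): flips 4 -> legal
(1,4): flips 4 -> legal
(1,5): flips 4 -> legal
(1,6): flips 2 -> legal
(1,7): flips 2 -> legal
(2,0): flips 1 -> legal
(2,1): flips 2 -> legal
(2,7): no bracket -> illegal
(3,0): no bracket -> illegal
(3,6): no bracket -> illegal
(3,7): no bracket -> illegal
(4,0): no bracket -> illegal
(5,2): flips 1 -> legal
(5,6): flips 1 -> legal
(6,2): flips 1 -> legal
(6,3): flips 1 -> legal
(6,4): flips 2 -> legal
(6,5): flips 1 -> legal
(6,6): flips 1 -> legal
B mobility = 17
-- W to move --
(3,0): no bracket -> illegal
(3,6): no bracket -> illegal
(3,7): flips 1 -> legal
(4,0): no bracket -> illegal
(4,7): no bracket -> illegal
(5,0): flips 1 -> legal
(5,1): flips 2 -> legal
(5,2): flips 2 -> legal
(5,6): flips 1 -> legal
(5,7): flips 1 -> legal
(6,3): no bracket -> illegal
(6,4): flips 2 -> legal
(6,5): flips 2 -> legal
W mobility = 8

Answer: B=17 W=8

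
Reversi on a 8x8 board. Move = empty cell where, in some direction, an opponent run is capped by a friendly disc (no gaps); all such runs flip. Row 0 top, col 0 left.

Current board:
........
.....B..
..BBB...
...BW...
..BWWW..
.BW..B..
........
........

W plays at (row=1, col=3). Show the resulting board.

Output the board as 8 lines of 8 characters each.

Place W at (1,3); scan 8 dirs for brackets.
Dir NW: first cell '.' (not opp) -> no flip
Dir N: first cell '.' (not opp) -> no flip
Dir NE: first cell '.' (not opp) -> no flip
Dir W: first cell '.' (not opp) -> no flip
Dir E: first cell '.' (not opp) -> no flip
Dir SW: opp run (2,2), next='.' -> no flip
Dir S: opp run (2,3) (3,3) capped by W -> flip
Dir SE: opp run (2,4), next='.' -> no flip
All flips: (2,3) (3,3)

Answer: ........
...W.B..
..BWB...
...WW...
..BWWW..
.BW..B..
........
........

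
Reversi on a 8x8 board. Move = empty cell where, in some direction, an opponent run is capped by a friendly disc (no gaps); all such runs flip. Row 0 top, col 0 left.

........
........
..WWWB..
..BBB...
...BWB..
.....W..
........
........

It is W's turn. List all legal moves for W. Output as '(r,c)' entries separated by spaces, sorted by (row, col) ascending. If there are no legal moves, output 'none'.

Answer: (2,6) (3,5) (4,1) (4,2) (4,6) (5,3) (5,6)

Derivation:
(1,4): no bracket -> illegal
(1,5): no bracket -> illegal
(1,6): no bracket -> illegal
(2,1): no bracket -> illegal
(2,6): flips 1 -> legal
(3,1): no bracket -> illegal
(3,5): flips 1 -> legal
(3,6): no bracket -> illegal
(4,1): flips 1 -> legal
(4,2): flips 3 -> legal
(4,6): flips 1 -> legal
(5,2): no bracket -> illegal
(5,3): flips 2 -> legal
(5,4): no bracket -> illegal
(5,6): flips 2 -> legal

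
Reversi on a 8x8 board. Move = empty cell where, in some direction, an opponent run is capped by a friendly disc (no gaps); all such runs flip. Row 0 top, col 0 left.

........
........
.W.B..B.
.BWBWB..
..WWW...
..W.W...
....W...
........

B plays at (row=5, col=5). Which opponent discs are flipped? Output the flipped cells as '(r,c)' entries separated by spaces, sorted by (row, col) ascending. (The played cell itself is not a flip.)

Dir NW: opp run (4,4) capped by B -> flip
Dir N: first cell '.' (not opp) -> no flip
Dir NE: first cell '.' (not opp) -> no flip
Dir W: opp run (5,4), next='.' -> no flip
Dir E: first cell '.' (not opp) -> no flip
Dir SW: opp run (6,4), next='.' -> no flip
Dir S: first cell '.' (not opp) -> no flip
Dir SE: first cell '.' (not opp) -> no flip

Answer: (4,4)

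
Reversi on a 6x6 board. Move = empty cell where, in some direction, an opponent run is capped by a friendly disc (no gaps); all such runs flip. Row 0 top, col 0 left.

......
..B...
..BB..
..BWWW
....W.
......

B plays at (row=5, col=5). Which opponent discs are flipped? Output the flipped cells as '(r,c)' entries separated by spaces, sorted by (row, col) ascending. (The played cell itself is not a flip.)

Dir NW: opp run (4,4) (3,3) capped by B -> flip
Dir N: first cell '.' (not opp) -> no flip
Dir NE: edge -> no flip
Dir W: first cell '.' (not opp) -> no flip
Dir E: edge -> no flip
Dir SW: edge -> no flip
Dir S: edge -> no flip
Dir SE: edge -> no flip

Answer: (3,3) (4,4)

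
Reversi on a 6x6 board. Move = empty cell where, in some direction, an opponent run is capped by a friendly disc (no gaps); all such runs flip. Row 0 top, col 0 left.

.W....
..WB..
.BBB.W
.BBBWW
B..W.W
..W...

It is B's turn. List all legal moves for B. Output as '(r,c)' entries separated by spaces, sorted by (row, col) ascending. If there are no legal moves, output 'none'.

(0,0): no bracket -> illegal
(0,2): flips 1 -> legal
(0,3): flips 1 -> legal
(1,0): no bracket -> illegal
(1,1): flips 1 -> legal
(1,4): no bracket -> illegal
(1,5): no bracket -> illegal
(2,4): no bracket -> illegal
(4,1): no bracket -> illegal
(4,2): no bracket -> illegal
(4,4): no bracket -> illegal
(5,1): no bracket -> illegal
(5,3): flips 1 -> legal
(5,4): flips 1 -> legal
(5,5): no bracket -> illegal

Answer: (0,2) (0,3) (1,1) (5,3) (5,4)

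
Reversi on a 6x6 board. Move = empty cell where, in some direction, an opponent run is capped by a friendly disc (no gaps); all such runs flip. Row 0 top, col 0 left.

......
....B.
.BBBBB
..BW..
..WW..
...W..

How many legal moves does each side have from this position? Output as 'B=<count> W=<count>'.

-- B to move --
(3,1): no bracket -> illegal
(3,4): flips 1 -> legal
(4,1): no bracket -> illegal
(4,4): flips 1 -> legal
(5,1): flips 2 -> legal
(5,2): flips 1 -> legal
(5,4): flips 1 -> legal
B mobility = 5
-- W to move --
(0,3): no bracket -> illegal
(0,4): no bracket -> illegal
(0,5): no bracket -> illegal
(1,0): flips 2 -> legal
(1,1): flips 1 -> legal
(1,2): flips 2 -> legal
(1,3): flips 1 -> legal
(1,5): flips 1 -> legal
(2,0): no bracket -> illegal
(3,0): no bracket -> illegal
(3,1): flips 1 -> legal
(3,4): no bracket -> illegal
(3,5): no bracket -> illegal
(4,1): no bracket -> illegal
W mobility = 6

Answer: B=5 W=6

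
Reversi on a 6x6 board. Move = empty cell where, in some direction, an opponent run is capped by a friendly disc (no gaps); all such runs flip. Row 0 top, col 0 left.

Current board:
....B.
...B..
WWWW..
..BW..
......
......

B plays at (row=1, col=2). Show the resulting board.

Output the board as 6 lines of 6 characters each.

Place B at (1,2); scan 8 dirs for brackets.
Dir NW: first cell '.' (not opp) -> no flip
Dir N: first cell '.' (not opp) -> no flip
Dir NE: first cell '.' (not opp) -> no flip
Dir W: first cell '.' (not opp) -> no flip
Dir E: first cell 'B' (not opp) -> no flip
Dir SW: opp run (2,1), next='.' -> no flip
Dir S: opp run (2,2) capped by B -> flip
Dir SE: opp run (2,3), next='.' -> no flip
All flips: (2,2)

Answer: ....B.
..BB..
WWBW..
..BW..
......
......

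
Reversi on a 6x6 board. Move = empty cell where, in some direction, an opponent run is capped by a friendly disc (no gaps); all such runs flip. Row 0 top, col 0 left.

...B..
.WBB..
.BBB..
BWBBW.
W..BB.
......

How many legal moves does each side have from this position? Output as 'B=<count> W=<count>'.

-- B to move --
(0,0): flips 1 -> legal
(0,1): flips 1 -> legal
(0,2): no bracket -> illegal
(1,0): flips 1 -> legal
(2,0): no bracket -> illegal
(2,4): flips 1 -> legal
(2,5): flips 1 -> legal
(3,5): flips 1 -> legal
(4,1): flips 1 -> legal
(4,2): no bracket -> illegal
(4,5): flips 1 -> legal
(5,0): flips 1 -> legal
(5,1): no bracket -> illegal
B mobility = 9
-- W to move --
(0,1): flips 2 -> legal
(0,2): no bracket -> illegal
(0,4): flips 2 -> legal
(1,0): no bracket -> illegal
(1,4): flips 2 -> legal
(2,0): flips 1 -> legal
(2,4): no bracket -> illegal
(3,5): no bracket -> illegal
(4,1): no bracket -> illegal
(4,2): no bracket -> illegal
(4,5): no bracket -> illegal
(5,2): flips 1 -> legal
(5,3): no bracket -> illegal
(5,4): flips 1 -> legal
(5,5): flips 3 -> legal
W mobility = 7

Answer: B=9 W=7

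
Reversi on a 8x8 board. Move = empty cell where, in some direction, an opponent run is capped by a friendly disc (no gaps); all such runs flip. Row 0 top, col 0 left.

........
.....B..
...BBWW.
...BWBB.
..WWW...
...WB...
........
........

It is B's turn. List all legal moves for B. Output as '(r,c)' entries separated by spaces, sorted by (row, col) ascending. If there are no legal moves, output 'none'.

(1,4): flips 1 -> legal
(1,6): flips 1 -> legal
(1,7): flips 1 -> legal
(2,7): flips 2 -> legal
(3,1): no bracket -> illegal
(3,2): flips 1 -> legal
(3,7): flips 1 -> legal
(4,1): no bracket -> illegal
(4,5): flips 1 -> legal
(5,1): flips 1 -> legal
(5,2): flips 1 -> legal
(5,5): flips 1 -> legal
(6,2): flips 2 -> legal
(6,3): flips 2 -> legal
(6,4): no bracket -> illegal

Answer: (1,4) (1,6) (1,7) (2,7) (3,2) (3,7) (4,5) (5,1) (5,2) (5,5) (6,2) (6,3)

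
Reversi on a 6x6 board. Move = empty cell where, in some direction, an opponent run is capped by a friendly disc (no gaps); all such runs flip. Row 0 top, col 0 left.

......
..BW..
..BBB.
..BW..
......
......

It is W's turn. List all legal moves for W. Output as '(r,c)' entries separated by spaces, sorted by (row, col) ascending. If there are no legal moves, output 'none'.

(0,1): no bracket -> illegal
(0,2): no bracket -> illegal
(0,3): no bracket -> illegal
(1,1): flips 2 -> legal
(1,4): no bracket -> illegal
(1,5): flips 1 -> legal
(2,1): no bracket -> illegal
(2,5): no bracket -> illegal
(3,1): flips 2 -> legal
(3,4): no bracket -> illegal
(3,5): flips 1 -> legal
(4,1): no bracket -> illegal
(4,2): no bracket -> illegal
(4,3): no bracket -> illegal

Answer: (1,1) (1,5) (3,1) (3,5)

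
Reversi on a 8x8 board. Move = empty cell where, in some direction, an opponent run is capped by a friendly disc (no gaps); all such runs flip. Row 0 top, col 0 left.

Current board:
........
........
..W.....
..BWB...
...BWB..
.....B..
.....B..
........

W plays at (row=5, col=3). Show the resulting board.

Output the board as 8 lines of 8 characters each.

Place W at (5,3); scan 8 dirs for brackets.
Dir NW: first cell '.' (not opp) -> no flip
Dir N: opp run (4,3) capped by W -> flip
Dir NE: first cell 'W' (not opp) -> no flip
Dir W: first cell '.' (not opp) -> no flip
Dir E: first cell '.' (not opp) -> no flip
Dir SW: first cell '.' (not opp) -> no flip
Dir S: first cell '.' (not opp) -> no flip
Dir SE: first cell '.' (not opp) -> no flip
All flips: (4,3)

Answer: ........
........
..W.....
..BWB...
...WWB..
...W.B..
.....B..
........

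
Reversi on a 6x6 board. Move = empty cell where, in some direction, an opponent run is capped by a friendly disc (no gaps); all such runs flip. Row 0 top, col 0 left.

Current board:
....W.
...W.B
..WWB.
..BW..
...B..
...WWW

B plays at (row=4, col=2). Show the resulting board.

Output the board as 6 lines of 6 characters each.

Answer: ....W.
...W.B
..WWB.
..BB..
..BB..
...WWW

Derivation:
Place B at (4,2); scan 8 dirs for brackets.
Dir NW: first cell '.' (not opp) -> no flip
Dir N: first cell 'B' (not opp) -> no flip
Dir NE: opp run (3,3) capped by B -> flip
Dir W: first cell '.' (not opp) -> no flip
Dir E: first cell 'B' (not opp) -> no flip
Dir SW: first cell '.' (not opp) -> no flip
Dir S: first cell '.' (not opp) -> no flip
Dir SE: opp run (5,3), next=edge -> no flip
All flips: (3,3)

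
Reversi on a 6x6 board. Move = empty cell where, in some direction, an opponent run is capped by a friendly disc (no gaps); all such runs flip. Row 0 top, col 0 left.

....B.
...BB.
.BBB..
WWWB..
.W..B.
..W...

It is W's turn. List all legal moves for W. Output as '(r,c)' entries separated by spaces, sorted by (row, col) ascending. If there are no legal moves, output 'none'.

(0,2): no bracket -> illegal
(0,3): no bracket -> illegal
(0,5): flips 2 -> legal
(1,0): flips 1 -> legal
(1,1): flips 1 -> legal
(1,2): flips 2 -> legal
(1,5): no bracket -> illegal
(2,0): no bracket -> illegal
(2,4): no bracket -> illegal
(2,5): no bracket -> illegal
(3,4): flips 1 -> legal
(3,5): no bracket -> illegal
(4,2): no bracket -> illegal
(4,3): no bracket -> illegal
(4,5): no bracket -> illegal
(5,3): no bracket -> illegal
(5,4): no bracket -> illegal
(5,5): no bracket -> illegal

Answer: (0,5) (1,0) (1,1) (1,2) (3,4)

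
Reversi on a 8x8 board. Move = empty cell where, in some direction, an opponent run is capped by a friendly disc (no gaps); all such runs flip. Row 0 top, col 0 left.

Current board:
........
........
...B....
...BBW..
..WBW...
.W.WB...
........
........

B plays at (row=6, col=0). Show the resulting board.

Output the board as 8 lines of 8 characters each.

Answer: ........
........
...B....
...BBW..
..BBW...
.B.WB...
B.......
........

Derivation:
Place B at (6,0); scan 8 dirs for brackets.
Dir NW: edge -> no flip
Dir N: first cell '.' (not opp) -> no flip
Dir NE: opp run (5,1) (4,2) capped by B -> flip
Dir W: edge -> no flip
Dir E: first cell '.' (not opp) -> no flip
Dir SW: edge -> no flip
Dir S: first cell '.' (not opp) -> no flip
Dir SE: first cell '.' (not opp) -> no flip
All flips: (4,2) (5,1)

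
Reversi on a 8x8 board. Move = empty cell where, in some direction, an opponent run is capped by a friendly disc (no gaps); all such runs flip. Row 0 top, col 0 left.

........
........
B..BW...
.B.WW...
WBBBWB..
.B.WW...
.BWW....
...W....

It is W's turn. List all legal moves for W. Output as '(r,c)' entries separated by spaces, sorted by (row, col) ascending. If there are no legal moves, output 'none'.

(1,0): no bracket -> illegal
(1,1): no bracket -> illegal
(1,2): flips 1 -> legal
(1,3): flips 1 -> legal
(1,4): no bracket -> illegal
(2,1): no bracket -> illegal
(2,2): flips 2 -> legal
(3,0): no bracket -> illegal
(3,2): flips 1 -> legal
(3,5): no bracket -> illegal
(3,6): flips 1 -> legal
(4,6): flips 1 -> legal
(5,0): no bracket -> illegal
(5,2): flips 1 -> legal
(5,5): no bracket -> illegal
(5,6): flips 1 -> legal
(6,0): flips 3 -> legal
(7,0): no bracket -> illegal
(7,1): no bracket -> illegal
(7,2): no bracket -> illegal

Answer: (1,2) (1,3) (2,2) (3,2) (3,6) (4,6) (5,2) (5,6) (6,0)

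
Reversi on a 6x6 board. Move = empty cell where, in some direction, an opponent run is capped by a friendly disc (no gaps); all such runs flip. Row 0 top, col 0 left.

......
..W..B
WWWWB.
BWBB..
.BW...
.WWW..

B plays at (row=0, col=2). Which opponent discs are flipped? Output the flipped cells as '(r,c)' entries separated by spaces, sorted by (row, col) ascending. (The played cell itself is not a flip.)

Dir NW: edge -> no flip
Dir N: edge -> no flip
Dir NE: edge -> no flip
Dir W: first cell '.' (not opp) -> no flip
Dir E: first cell '.' (not opp) -> no flip
Dir SW: first cell '.' (not opp) -> no flip
Dir S: opp run (1,2) (2,2) capped by B -> flip
Dir SE: first cell '.' (not opp) -> no flip

Answer: (1,2) (2,2)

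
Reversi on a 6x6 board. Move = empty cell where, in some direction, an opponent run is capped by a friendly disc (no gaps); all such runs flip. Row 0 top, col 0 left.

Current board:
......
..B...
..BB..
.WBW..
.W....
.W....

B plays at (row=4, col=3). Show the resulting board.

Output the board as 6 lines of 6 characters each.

Answer: ......
..B...
..BB..
.WBB..
.W.B..
.W....

Derivation:
Place B at (4,3); scan 8 dirs for brackets.
Dir NW: first cell 'B' (not opp) -> no flip
Dir N: opp run (3,3) capped by B -> flip
Dir NE: first cell '.' (not opp) -> no flip
Dir W: first cell '.' (not opp) -> no flip
Dir E: first cell '.' (not opp) -> no flip
Dir SW: first cell '.' (not opp) -> no flip
Dir S: first cell '.' (not opp) -> no flip
Dir SE: first cell '.' (not opp) -> no flip
All flips: (3,3)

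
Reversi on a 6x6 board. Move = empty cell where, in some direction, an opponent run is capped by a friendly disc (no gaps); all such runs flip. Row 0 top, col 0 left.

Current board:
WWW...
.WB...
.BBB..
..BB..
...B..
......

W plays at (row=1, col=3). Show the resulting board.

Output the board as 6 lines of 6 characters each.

Place W at (1,3); scan 8 dirs for brackets.
Dir NW: first cell 'W' (not opp) -> no flip
Dir N: first cell '.' (not opp) -> no flip
Dir NE: first cell '.' (not opp) -> no flip
Dir W: opp run (1,2) capped by W -> flip
Dir E: first cell '.' (not opp) -> no flip
Dir SW: opp run (2,2), next='.' -> no flip
Dir S: opp run (2,3) (3,3) (4,3), next='.' -> no flip
Dir SE: first cell '.' (not opp) -> no flip
All flips: (1,2)

Answer: WWW...
.WWW..
.BBB..
..BB..
...B..
......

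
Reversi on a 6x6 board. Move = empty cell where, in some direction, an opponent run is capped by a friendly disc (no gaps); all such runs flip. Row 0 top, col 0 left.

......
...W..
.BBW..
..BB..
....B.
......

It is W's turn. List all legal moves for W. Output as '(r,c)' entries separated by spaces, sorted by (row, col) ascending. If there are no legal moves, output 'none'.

Answer: (2,0) (3,1) (4,1) (4,3)

Derivation:
(1,0): no bracket -> illegal
(1,1): no bracket -> illegal
(1,2): no bracket -> illegal
(2,0): flips 2 -> legal
(2,4): no bracket -> illegal
(3,0): no bracket -> illegal
(3,1): flips 1 -> legal
(3,4): no bracket -> illegal
(3,5): no bracket -> illegal
(4,1): flips 1 -> legal
(4,2): no bracket -> illegal
(4,3): flips 1 -> legal
(4,5): no bracket -> illegal
(5,3): no bracket -> illegal
(5,4): no bracket -> illegal
(5,5): no bracket -> illegal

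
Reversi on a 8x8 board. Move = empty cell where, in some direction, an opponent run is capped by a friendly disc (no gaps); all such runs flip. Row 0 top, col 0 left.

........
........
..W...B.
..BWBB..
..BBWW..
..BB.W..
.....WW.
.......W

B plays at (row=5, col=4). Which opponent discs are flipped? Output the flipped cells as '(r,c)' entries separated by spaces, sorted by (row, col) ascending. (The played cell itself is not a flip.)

Dir NW: first cell 'B' (not opp) -> no flip
Dir N: opp run (4,4) capped by B -> flip
Dir NE: opp run (4,5), next='.' -> no flip
Dir W: first cell 'B' (not opp) -> no flip
Dir E: opp run (5,5), next='.' -> no flip
Dir SW: first cell '.' (not opp) -> no flip
Dir S: first cell '.' (not opp) -> no flip
Dir SE: opp run (6,5), next='.' -> no flip

Answer: (4,4)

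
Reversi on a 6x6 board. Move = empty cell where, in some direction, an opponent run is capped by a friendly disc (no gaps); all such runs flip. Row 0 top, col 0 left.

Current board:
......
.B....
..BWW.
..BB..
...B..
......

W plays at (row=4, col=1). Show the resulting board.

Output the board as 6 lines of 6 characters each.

Answer: ......
.B....
..BWW.
..WB..
.W.B..
......

Derivation:
Place W at (4,1); scan 8 dirs for brackets.
Dir NW: first cell '.' (not opp) -> no flip
Dir N: first cell '.' (not opp) -> no flip
Dir NE: opp run (3,2) capped by W -> flip
Dir W: first cell '.' (not opp) -> no flip
Dir E: first cell '.' (not opp) -> no flip
Dir SW: first cell '.' (not opp) -> no flip
Dir S: first cell '.' (not opp) -> no flip
Dir SE: first cell '.' (not opp) -> no flip
All flips: (3,2)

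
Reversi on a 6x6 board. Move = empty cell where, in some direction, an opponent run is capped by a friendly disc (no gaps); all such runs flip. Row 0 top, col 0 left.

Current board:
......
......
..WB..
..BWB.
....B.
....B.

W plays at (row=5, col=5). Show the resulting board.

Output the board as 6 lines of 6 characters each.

Answer: ......
......
..WB..
..BWB.
....W.
....BW

Derivation:
Place W at (5,5); scan 8 dirs for brackets.
Dir NW: opp run (4,4) capped by W -> flip
Dir N: first cell '.' (not opp) -> no flip
Dir NE: edge -> no flip
Dir W: opp run (5,4), next='.' -> no flip
Dir E: edge -> no flip
Dir SW: edge -> no flip
Dir S: edge -> no flip
Dir SE: edge -> no flip
All flips: (4,4)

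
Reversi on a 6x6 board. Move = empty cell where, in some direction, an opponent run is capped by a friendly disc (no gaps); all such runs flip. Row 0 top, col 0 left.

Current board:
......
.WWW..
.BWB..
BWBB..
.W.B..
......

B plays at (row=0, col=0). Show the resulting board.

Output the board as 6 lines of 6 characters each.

Place B at (0,0); scan 8 dirs for brackets.
Dir NW: edge -> no flip
Dir N: edge -> no flip
Dir NE: edge -> no flip
Dir W: edge -> no flip
Dir E: first cell '.' (not opp) -> no flip
Dir SW: edge -> no flip
Dir S: first cell '.' (not opp) -> no flip
Dir SE: opp run (1,1) (2,2) capped by B -> flip
All flips: (1,1) (2,2)

Answer: B.....
.BWW..
.BBB..
BWBB..
.W.B..
......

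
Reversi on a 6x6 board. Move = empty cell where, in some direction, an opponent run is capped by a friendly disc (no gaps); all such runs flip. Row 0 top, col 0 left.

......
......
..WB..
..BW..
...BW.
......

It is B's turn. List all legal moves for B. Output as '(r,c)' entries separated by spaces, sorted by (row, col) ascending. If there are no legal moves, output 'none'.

(1,1): no bracket -> illegal
(1,2): flips 1 -> legal
(1,3): no bracket -> illegal
(2,1): flips 1 -> legal
(2,4): no bracket -> illegal
(3,1): no bracket -> illegal
(3,4): flips 1 -> legal
(3,5): no bracket -> illegal
(4,2): no bracket -> illegal
(4,5): flips 1 -> legal
(5,3): no bracket -> illegal
(5,4): no bracket -> illegal
(5,5): no bracket -> illegal

Answer: (1,2) (2,1) (3,4) (4,5)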